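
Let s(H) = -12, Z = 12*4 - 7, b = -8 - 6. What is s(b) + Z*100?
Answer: 4088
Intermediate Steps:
b = -14
Z = 41 (Z = 48 - 7 = 41)
s(b) + Z*100 = -12 + 41*100 = -12 + 4100 = 4088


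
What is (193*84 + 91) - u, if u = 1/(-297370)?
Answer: 4848023111/297370 ≈ 16303.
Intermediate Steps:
u = -1/297370 ≈ -3.3628e-6
(193*84 + 91) - u = (193*84 + 91) - 1*(-1/297370) = (16212 + 91) + 1/297370 = 16303 + 1/297370 = 4848023111/297370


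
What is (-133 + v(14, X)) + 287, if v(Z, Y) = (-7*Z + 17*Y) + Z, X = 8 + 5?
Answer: 291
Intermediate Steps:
X = 13
v(Z, Y) = -6*Z + 17*Y
(-133 + v(14, X)) + 287 = (-133 + (-6*14 + 17*13)) + 287 = (-133 + (-84 + 221)) + 287 = (-133 + 137) + 287 = 4 + 287 = 291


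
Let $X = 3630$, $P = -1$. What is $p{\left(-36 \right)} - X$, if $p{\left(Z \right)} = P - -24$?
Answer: $-3607$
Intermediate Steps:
$p{\left(Z \right)} = 23$ ($p{\left(Z \right)} = -1 - -24 = -1 + 24 = 23$)
$p{\left(-36 \right)} - X = 23 - 3630 = -3607$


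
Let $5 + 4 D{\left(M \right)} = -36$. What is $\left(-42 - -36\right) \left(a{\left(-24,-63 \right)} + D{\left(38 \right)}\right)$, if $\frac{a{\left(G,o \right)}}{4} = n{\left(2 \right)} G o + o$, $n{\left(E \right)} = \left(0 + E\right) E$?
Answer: $- \frac{287157}{2} \approx -1.4358 \cdot 10^{5}$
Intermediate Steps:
$n{\left(E \right)} = E^{2}$ ($n{\left(E \right)} = E E = E^{2}$)
$D{\left(M \right)} = - \frac{41}{4}$ ($D{\left(M \right)} = - \frac{5}{4} + \frac{1}{4} \left(-36\right) = - \frac{5}{4} - 9 = - \frac{41}{4}$)
$a{\left(G,o \right)} = 4 o + 16 G o$ ($a{\left(G,o \right)} = 4 \left(2^{2} G o + o\right) = 4 \left(4 G o + o\right) = 4 \left(o + 4 G o\right) = 4 o + 16 G o$)
$\left(-42 - -36\right) \left(a{\left(-24,-63 \right)} + D{\left(38 \right)}\right) = \left(-42 - -36\right) \left(4 \left(-63\right) \left(1 + 4 \left(-24\right)\right) - \frac{41}{4}\right) = \left(-42 + 36\right) \left(4 \left(-63\right) \left(1 - 96\right) - \frac{41}{4}\right) = - 6 \left(4 \left(-63\right) \left(-95\right) - \frac{41}{4}\right) = - 6 \left(23940 - \frac{41}{4}\right) = \left(-6\right) \frac{95719}{4} = - \frac{287157}{2}$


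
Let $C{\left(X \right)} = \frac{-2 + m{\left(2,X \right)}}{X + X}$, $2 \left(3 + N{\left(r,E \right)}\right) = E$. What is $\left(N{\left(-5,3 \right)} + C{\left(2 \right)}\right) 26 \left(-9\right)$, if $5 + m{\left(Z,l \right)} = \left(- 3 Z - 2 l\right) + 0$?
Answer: $\frac{2691}{2} \approx 1345.5$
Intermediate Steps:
$N{\left(r,E \right)} = -3 + \frac{E}{2}$
$m{\left(Z,l \right)} = -5 - 3 Z - 2 l$ ($m{\left(Z,l \right)} = -5 + \left(\left(- 3 Z - 2 l\right) + 0\right) = -5 - \left(2 l + 3 Z\right) = -5 - 3 Z - 2 l$)
$C{\left(X \right)} = \frac{-13 - 2 X}{2 X}$ ($C{\left(X \right)} = \frac{-2 - \left(11 + 2 X\right)}{X + X} = \frac{-2 - \left(11 + 2 X\right)}{2 X} = \left(-2 - \left(11 + 2 X\right)\right) \frac{1}{2 X} = \left(-13 - 2 X\right) \frac{1}{2 X} = \frac{-13 - 2 X}{2 X}$)
$\left(N{\left(-5,3 \right)} + C{\left(2 \right)}\right) 26 \left(-9\right) = \left(\left(-3 + \frac{1}{2} \cdot 3\right) + \frac{- \frac{13}{2} - 2}{2}\right) 26 \left(-9\right) = \left(\left(-3 + \frac{3}{2}\right) + \frac{- \frac{13}{2} - 2}{2}\right) 26 \left(-9\right) = \left(- \frac{3}{2} + \frac{1}{2} \left(- \frac{17}{2}\right)\right) 26 \left(-9\right) = \left(- \frac{3}{2} - \frac{17}{4}\right) 26 \left(-9\right) = \left(- \frac{23}{4}\right) 26 \left(-9\right) = \left(- \frac{299}{2}\right) \left(-9\right) = \frac{2691}{2}$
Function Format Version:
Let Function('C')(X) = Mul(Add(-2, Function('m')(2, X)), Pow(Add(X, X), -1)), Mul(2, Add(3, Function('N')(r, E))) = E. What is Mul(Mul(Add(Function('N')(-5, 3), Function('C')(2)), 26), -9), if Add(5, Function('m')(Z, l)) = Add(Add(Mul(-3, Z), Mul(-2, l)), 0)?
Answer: Rational(2691, 2) ≈ 1345.5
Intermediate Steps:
Function('N')(r, E) = Add(-3, Mul(Rational(1, 2), E))
Function('m')(Z, l) = Add(-5, Mul(-3, Z), Mul(-2, l)) (Function('m')(Z, l) = Add(-5, Add(Add(Mul(-3, Z), Mul(-2, l)), 0)) = Add(-5, Add(Mul(-3, Z), Mul(-2, l))) = Add(-5, Mul(-3, Z), Mul(-2, l)))
Function('C')(X) = Mul(Rational(1, 2), Pow(X, -1), Add(-13, Mul(-2, X))) (Function('C')(X) = Mul(Add(-2, Add(-5, Mul(-3, 2), Mul(-2, X))), Pow(Add(X, X), -1)) = Mul(Add(-2, Add(-5, -6, Mul(-2, X))), Pow(Mul(2, X), -1)) = Mul(Add(-2, Add(-11, Mul(-2, X))), Mul(Rational(1, 2), Pow(X, -1))) = Mul(Add(-13, Mul(-2, X)), Mul(Rational(1, 2), Pow(X, -1))) = Mul(Rational(1, 2), Pow(X, -1), Add(-13, Mul(-2, X))))
Mul(Mul(Add(Function('N')(-5, 3), Function('C')(2)), 26), -9) = Mul(Mul(Add(Add(-3, Mul(Rational(1, 2), 3)), Mul(Pow(2, -1), Add(Rational(-13, 2), Mul(-1, 2)))), 26), -9) = Mul(Mul(Add(Add(-3, Rational(3, 2)), Mul(Rational(1, 2), Add(Rational(-13, 2), -2))), 26), -9) = Mul(Mul(Add(Rational(-3, 2), Mul(Rational(1, 2), Rational(-17, 2))), 26), -9) = Mul(Mul(Add(Rational(-3, 2), Rational(-17, 4)), 26), -9) = Mul(Mul(Rational(-23, 4), 26), -9) = Mul(Rational(-299, 2), -9) = Rational(2691, 2)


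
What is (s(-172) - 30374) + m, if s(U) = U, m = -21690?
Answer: -52236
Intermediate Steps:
(s(-172) - 30374) + m = (-172 - 30374) - 21690 = -30546 - 21690 = -52236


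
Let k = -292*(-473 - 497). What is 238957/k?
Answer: 238957/283240 ≈ 0.84366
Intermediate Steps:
k = 283240 (k = -292*(-970) = 283240)
238957/k = 238957/283240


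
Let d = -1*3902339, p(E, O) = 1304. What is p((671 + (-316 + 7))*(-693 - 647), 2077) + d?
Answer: -3901035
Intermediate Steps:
d = -3902339
p((671 + (-316 + 7))*(-693 - 647), 2077) + d = 1304 - 3902339 = -3901035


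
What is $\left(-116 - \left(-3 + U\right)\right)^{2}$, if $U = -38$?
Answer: $5625$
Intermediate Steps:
$\left(-116 - \left(-3 + U\right)\right)^{2} = \left(-116 + \left(3 - -38\right)\right)^{2} = \left(-116 + \left(3 + 38\right)\right)^{2} = \left(-116 + 41\right)^{2} = \left(-75\right)^{2} = 5625$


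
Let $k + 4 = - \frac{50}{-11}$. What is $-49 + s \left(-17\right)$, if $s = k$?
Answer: $- \frac{641}{11} \approx -58.273$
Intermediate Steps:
$k = \frac{6}{11}$ ($k = -4 - \frac{50}{-11} = -4 - - \frac{50}{11} = -4 + \frac{50}{11} = \frac{6}{11} \approx 0.54545$)
$s = \frac{6}{11} \approx 0.54545$
$-49 + s \left(-17\right) = -49 + \frac{6}{11} \left(-17\right) = -49 - \frac{102}{11} = - \frac{641}{11}$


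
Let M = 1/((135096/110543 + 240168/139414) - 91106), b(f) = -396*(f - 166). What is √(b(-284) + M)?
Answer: √87819075437076883424921244813964978/702005606224022 ≈ 422.14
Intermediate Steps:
b(f) = 65736 - 396*f (b(f) = -396*(-166 + f) = 65736 - 396*f)
M = -7705620901/702005606224022 (M = 1/((135096*(1/110543) + 240168*(1/139414)) - 91106) = 1/((135096/110543 + 120084/69707) - 91106) = 1/(22691582484/7705620901 - 91106) = 1/(-702005606224022/7705620901) = -7705620901/702005606224022 ≈ -1.0977e-5)
√(b(-284) + M) = √((65736 - 396*(-284)) - 7705620901/702005606224022) = √((65736 + 112464) - 7705620901/702005606224022) = √(178200 - 7705620901/702005606224022) = √(125097399021415099499/702005606224022) = √87819075437076883424921244813964978/702005606224022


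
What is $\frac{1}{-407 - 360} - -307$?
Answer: $\frac{235468}{767} \approx 307.0$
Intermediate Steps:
$\frac{1}{-407 - 360} - -307 = \frac{1}{-767} + 307 = - \frac{1}{767} + 307 = \frac{235468}{767}$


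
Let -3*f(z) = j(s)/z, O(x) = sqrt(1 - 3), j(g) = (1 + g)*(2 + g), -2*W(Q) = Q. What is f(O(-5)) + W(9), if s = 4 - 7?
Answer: -9/2 + I*sqrt(2)/3 ≈ -4.5 + 0.4714*I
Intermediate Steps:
W(Q) = -Q/2
s = -3
O(x) = I*sqrt(2) (O(x) = sqrt(-2) = I*sqrt(2))
f(z) = -2/(3*z) (f(z) = -(2 + (-3)**2 + 3*(-3))/(3*z) = -(2 + 9 - 9)/(3*z) = -2/(3*z))
f(O(-5)) + W(9) = -2*(-I*sqrt(2)/2)/3 - 1/2*9 = -(-1)*I*sqrt(2)/3 - 9/2 = I*sqrt(2)/3 - 9/2 = -9/2 + I*sqrt(2)/3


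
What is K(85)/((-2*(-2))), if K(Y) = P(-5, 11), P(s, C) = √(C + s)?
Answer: √6/4 ≈ 0.61237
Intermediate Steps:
K(Y) = √6 (K(Y) = √(11 - 5) = √6)
K(85)/((-2*(-2))) = √6/((-2*(-2))) = √6/4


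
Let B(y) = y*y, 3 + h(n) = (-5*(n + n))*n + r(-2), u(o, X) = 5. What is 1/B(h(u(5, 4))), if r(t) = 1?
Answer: 1/63504 ≈ 1.5747e-5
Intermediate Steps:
h(n) = -2 - 10*n² (h(n) = -3 + ((-5*(n + n))*n + 1) = -3 + ((-10*n)*n + 1) = -3 + (-10*n² + 1) = -3 + (1 - 10*n²) = -2 - 10*n²)
B(y) = y²
1/B(h(u(5, 4))) = 1/((-2 - 10*5²)²) = 1/((-2 - 10*25)²) = 1/((-2 - 250)²) = 1/((-252)²) = 1/63504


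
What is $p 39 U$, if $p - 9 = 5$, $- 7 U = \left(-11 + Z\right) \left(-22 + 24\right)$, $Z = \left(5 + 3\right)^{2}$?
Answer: $-8268$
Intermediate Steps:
$Z = 64$ ($Z = 8^{2} = 64$)
$U = - \frac{106}{7}$ ($U = - \frac{\left(-11 + 64\right) \left(-22 + 24\right)}{7} = - \frac{53 \cdot 2}{7} = \left(- \frac{1}{7}\right) 106 = - \frac{106}{7} \approx -15.143$)
$p = 14$ ($p = 9 + 5 = 14$)
$p 39 U = 14 \cdot 39 \left(- \frac{106}{7}\right) = 546 \left(- \frac{106}{7}\right) = -8268$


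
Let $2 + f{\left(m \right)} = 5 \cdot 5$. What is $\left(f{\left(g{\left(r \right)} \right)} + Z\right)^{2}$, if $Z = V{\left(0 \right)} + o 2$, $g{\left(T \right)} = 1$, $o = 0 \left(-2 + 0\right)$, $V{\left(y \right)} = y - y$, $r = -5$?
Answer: $529$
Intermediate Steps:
$V{\left(y \right)} = 0$
$o = 0$ ($o = 0 \left(-2\right) = 0$)
$f{\left(m \right)} = 23$ ($f{\left(m \right)} = -2 + 5 \cdot 5 = -2 + 25 = 23$)
$Z = 0$ ($Z = 0 + 0 \cdot 2 = 0 + 0 = 0$)
$\left(f{\left(g{\left(r \right)} \right)} + Z\right)^{2} = \left(23 + 0\right)^{2} = 23^{2} = 529$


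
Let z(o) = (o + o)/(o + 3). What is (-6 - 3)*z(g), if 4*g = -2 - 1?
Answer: 6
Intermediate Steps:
g = -¾ (g = (-2 - 1)/4 = (¼)*(-3) = -¾ ≈ -0.75000)
z(o) = 2*o/(3 + o) (z(o) = (2*o)/(3 + o) = 2*o/(3 + o))
(-6 - 3)*z(g) = (-6 - 3)*(2*(-¾)/(3 - ¾)) = -18*(-3)/(4*9/4) = -18*(-3)*4/(4*9) = -9*(-⅔) = 6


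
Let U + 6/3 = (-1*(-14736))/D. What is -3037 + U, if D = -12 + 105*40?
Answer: -1059383/349 ≈ -3035.5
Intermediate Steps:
D = 4188 (D = -12 + 4200 = 4188)
U = 530/349 (U = -2 - 1*(-14736)/4188 = -2 + 14736*(1/4188) = -2 + 1228/349 = 530/349 ≈ 1.5186)
-3037 + U = -3037 + 530/349 = -1059383/349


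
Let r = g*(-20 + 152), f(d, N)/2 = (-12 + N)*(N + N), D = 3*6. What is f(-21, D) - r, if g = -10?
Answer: 1752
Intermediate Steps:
D = 18
f(d, N) = 4*N*(-12 + N) (f(d, N) = 2*((-12 + N)*(N + N)) = 2*((-12 + N)*(2*N)) = 2*(2*N*(-12 + N)) = 4*N*(-12 + N))
r = -1320 (r = -10*(-20 + 152) = -10*132 = -1320)
f(-21, D) - r = 4*18*(-12 + 18) - 1*(-1320) = 4*18*6 + 1320 = 432 + 1320 = 1752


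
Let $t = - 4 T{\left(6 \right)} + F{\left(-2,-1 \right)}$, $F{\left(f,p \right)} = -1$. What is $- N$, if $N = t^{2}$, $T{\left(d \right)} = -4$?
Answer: $-225$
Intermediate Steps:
$t = 15$ ($t = \left(-4\right) \left(-4\right) - 1 = 16 - 1 = 15$)
$N = 225$ ($N = 15^{2} = 225$)
$- N = \left(-1\right) 225 = -225$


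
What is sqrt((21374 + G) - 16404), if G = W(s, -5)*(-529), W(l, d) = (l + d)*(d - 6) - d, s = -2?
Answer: 2*I*sqrt(9602) ≈ 195.98*I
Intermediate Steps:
W(l, d) = -d + (-6 + d)*(d + l) (W(l, d) = (d + l)*(-6 + d) - d = (-6 + d)*(d + l) - d = -d + (-6 + d)*(d + l))
G = -43378 (G = ((-5)**2 - 7*(-5) - 6*(-2) - 5*(-2))*(-529) = (25 + 35 + 12 + 10)*(-529) = 82*(-529) = -43378)
sqrt((21374 + G) - 16404) = sqrt((21374 - 43378) - 16404) = sqrt(-22004 - 16404) = sqrt(-38408) = 2*I*sqrt(9602)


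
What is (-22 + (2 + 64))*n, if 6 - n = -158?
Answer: 7216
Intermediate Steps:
n = 164 (n = 6 - 1*(-158) = 6 + 158 = 164)
(-22 + (2 + 64))*n = (-22 + (2 + 64))*164 = (-22 + 66)*164 = 44*164 = 7216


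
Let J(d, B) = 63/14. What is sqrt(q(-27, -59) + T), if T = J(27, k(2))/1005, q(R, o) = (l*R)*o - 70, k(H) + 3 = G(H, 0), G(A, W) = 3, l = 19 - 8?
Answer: sqrt(7834653710)/670 ≈ 132.11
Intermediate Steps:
l = 11
k(H) = 0 (k(H) = -3 + 3 = 0)
J(d, B) = 9/2 (J(d, B) = 63*(1/14) = 9/2)
q(R, o) = -70 + 11*R*o (q(R, o) = (11*R)*o - 70 = 11*R*o - 70 = -70 + 11*R*o)
T = 3/670 (T = (9/2)/1005 = (9/2)*(1/1005) = 3/670 ≈ 0.0044776)
sqrt(q(-27, -59) + T) = sqrt((-70 + 11*(-27)*(-59)) + 3/670) = sqrt((-70 + 17523) + 3/670) = sqrt(17453 + 3/670) = sqrt(11693513/670) = sqrt(7834653710)/670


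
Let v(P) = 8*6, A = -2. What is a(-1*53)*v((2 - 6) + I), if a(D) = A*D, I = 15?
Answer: 5088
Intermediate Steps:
v(P) = 48
a(D) = -2*D
a(-1*53)*v((2 - 6) + I) = -(-2)*53*48 = -2*(-53)*48 = 106*48 = 5088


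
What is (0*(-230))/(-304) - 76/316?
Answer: -19/79 ≈ -0.24051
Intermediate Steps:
(0*(-230))/(-304) - 76/316 = 0*(-1/304) - 76*1/316 = 0 - 19/79 = -19/79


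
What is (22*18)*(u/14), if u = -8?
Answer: -1584/7 ≈ -226.29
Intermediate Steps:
(22*18)*(u/14) = (22*18)*(-8/14) = 396*(-8*1/14) = 396*(-4/7) = -1584/7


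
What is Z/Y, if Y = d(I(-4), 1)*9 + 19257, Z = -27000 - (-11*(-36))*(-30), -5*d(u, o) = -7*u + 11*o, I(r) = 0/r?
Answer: -12600/16031 ≈ -0.78598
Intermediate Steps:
I(r) = 0
d(u, o) = -11*o/5 + 7*u/5 (d(u, o) = -(-7*u + 11*o)/5 = -11*o/5 + 7*u/5)
Z = -15120 (Z = -27000 - 396*(-30) = -27000 - 1*(-11880) = -27000 + 11880 = -15120)
Y = 96186/5 (Y = (-11/5*1 + (7/5)*0)*9 + 19257 = (-11/5 + 0)*9 + 19257 = -11/5*9 + 19257 = -99/5 + 19257 = 96186/5 ≈ 19237.)
Z/Y = -15120/96186/5 = -15120*5/96186 = -12600/16031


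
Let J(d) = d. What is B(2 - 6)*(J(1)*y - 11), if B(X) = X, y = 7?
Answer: 16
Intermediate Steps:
B(2 - 6)*(J(1)*y - 11) = (2 - 6)*(1*7 - 11) = -4*(7 - 11) = -4*(-4) = 16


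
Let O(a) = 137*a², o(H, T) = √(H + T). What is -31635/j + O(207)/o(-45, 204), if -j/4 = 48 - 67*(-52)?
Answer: 31635/14128 + 1956771*√159/53 ≈ 4.6555e+5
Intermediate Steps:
j = -14128 (j = -4*(48 - 67*(-52)) = -4*(48 + 3484) = -4*3532 = -14128)
-31635/j + O(207)/o(-45, 204) = -31635/(-14128) + (137*207²)/(√(-45 + 204)) = -31635*(-1/14128) + (137*42849)/(√159) = 31635/14128 + 5870313*(√159/159) = 31635/14128 + 1956771*√159/53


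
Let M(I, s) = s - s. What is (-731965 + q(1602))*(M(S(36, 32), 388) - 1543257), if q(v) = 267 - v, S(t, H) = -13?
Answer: 1131670358100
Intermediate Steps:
M(I, s) = 0
(-731965 + q(1602))*(M(S(36, 32), 388) - 1543257) = (-731965 + (267 - 1*1602))*(0 - 1543257) = (-731965 + (267 - 1602))*(-1543257) = (-731965 - 1335)*(-1543257) = -733300*(-1543257) = 1131670358100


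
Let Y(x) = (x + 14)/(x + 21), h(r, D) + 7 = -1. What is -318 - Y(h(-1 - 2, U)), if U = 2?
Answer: -4140/13 ≈ -318.46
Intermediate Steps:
h(r, D) = -8 (h(r, D) = -7 - 1 = -8)
Y(x) = (14 + x)/(21 + x)
-318 - Y(h(-1 - 2, U)) = -318 - (14 - 8)/(21 - 8) = -318 - 6/13 = -4140/13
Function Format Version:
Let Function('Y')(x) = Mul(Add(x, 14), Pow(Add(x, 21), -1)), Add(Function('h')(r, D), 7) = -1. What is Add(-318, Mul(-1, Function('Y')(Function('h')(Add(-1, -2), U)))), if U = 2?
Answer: Rational(-4140, 13) ≈ -318.46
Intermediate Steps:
Function('h')(r, D) = -8 (Function('h')(r, D) = Add(-7, -1) = -8)
Function('Y')(x) = Mul(Pow(Add(21, x), -1), Add(14, x)) (Function('Y')(x) = Mul(Add(14, x), Pow(Add(21, x), -1)) = Mul(Pow(Add(21, x), -1), Add(14, x)))
Add(-318, Mul(-1, Function('Y')(Function('h')(Add(-1, -2), U)))) = Add(-318, Mul(-1, Mul(Pow(Add(21, -8), -1), Add(14, -8)))) = Add(-318, Mul(-1, Mul(Pow(13, -1), 6))) = Add(-318, Mul(-1, Mul(Rational(1, 13), 6))) = Add(-318, Mul(-1, Rational(6, 13))) = Add(-318, Rational(-6, 13)) = Rational(-4140, 13)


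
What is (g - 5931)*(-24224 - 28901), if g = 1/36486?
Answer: 11496168453125/36486 ≈ 3.1508e+8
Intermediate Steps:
g = 1/36486 ≈ 2.7408e-5
(g - 5931)*(-24224 - 28901) = (1/36486 - 5931)*(-24224 - 28901) = -216398465/36486*(-53125) = 11496168453125/36486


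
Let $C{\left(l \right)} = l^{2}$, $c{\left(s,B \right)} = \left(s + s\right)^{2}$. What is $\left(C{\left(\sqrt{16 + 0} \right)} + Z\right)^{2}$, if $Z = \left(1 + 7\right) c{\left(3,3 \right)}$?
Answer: $92416$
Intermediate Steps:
$c{\left(s,B \right)} = 4 s^{2}$ ($c{\left(s,B \right)} = \left(2 s\right)^{2} = 4 s^{2}$)
$Z = 288$ ($Z = \left(1 + 7\right) 4 \cdot 3^{2} = 8 \cdot 4 \cdot 9 = 8 \cdot 36 = 288$)
$\left(C{\left(\sqrt{16 + 0} \right)} + Z\right)^{2} = \left(\left(\sqrt{16 + 0}\right)^{2} + 288\right)^{2} = \left(\left(\sqrt{16}\right)^{2} + 288\right)^{2} = \left(4^{2} + 288\right)^{2} = \left(16 + 288\right)^{2} = 304^{2} = 92416$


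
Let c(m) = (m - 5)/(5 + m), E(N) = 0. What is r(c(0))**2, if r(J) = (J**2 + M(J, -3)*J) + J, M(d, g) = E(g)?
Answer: 0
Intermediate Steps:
M(d, g) = 0
c(m) = (-5 + m)/(5 + m)
r(J) = J + J**2 (r(J) = (J**2 + 0*J) + J = (J**2 + 0) + J = J**2 + J = J + J**2)
r(c(0))**2 = (((-5 + 0)/(5 + 0))*(1 + (-5 + 0)/(5 + 0)))**2 = ((-5/5)*(1 - 5/5))**2 = (((1/5)*(-5))*(1 + (1/5)*(-5)))**2 = (-(1 - 1))**2 = (-1*0)**2 = 0**2 = 0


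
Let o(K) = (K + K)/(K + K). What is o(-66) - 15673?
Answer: -15672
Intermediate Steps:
o(K) = 1 (o(K) = (2*K)/((2*K)) = (2*K)*(1/(2*K)) = 1)
o(-66) - 15673 = 1 - 15673 = -15672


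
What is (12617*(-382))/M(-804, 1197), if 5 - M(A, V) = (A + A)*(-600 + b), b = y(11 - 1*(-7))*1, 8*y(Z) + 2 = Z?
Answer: 4819694/961579 ≈ 5.0123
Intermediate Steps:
y(Z) = -¼ + Z/8
b = 2 (b = (-¼ + (11 - 1*(-7))/8)*1 = (-¼ + (11 + 7)/8)*1 = (-¼ + (⅛)*18)*1 = (-¼ + 9/4)*1 = 2*1 = 2)
M(A, V) = 5 + 1196*A (M(A, V) = 5 - (A + A)*(-600 + 2) = 5 - 2*A*(-598) = 5 - (-1196)*A = 5 + 1196*A)
(12617*(-382))/M(-804, 1197) = (12617*(-382))/(5 + 1196*(-804)) = -4819694/(5 - 961584) = -4819694/(-961579) = -4819694*(-1/961579) = 4819694/961579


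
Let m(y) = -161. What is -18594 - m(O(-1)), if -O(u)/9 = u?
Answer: -18433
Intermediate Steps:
O(u) = -9*u
-18594 - m(O(-1)) = -18594 - 1*(-161) = -18594 + 161 = -18433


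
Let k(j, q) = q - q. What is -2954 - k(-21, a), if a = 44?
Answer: -2954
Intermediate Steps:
k(j, q) = 0
-2954 - k(-21, a) = -2954 - 1*0 = -2954 + 0 = -2954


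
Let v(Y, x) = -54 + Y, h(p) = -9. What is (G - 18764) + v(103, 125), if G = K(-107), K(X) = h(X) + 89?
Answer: -18635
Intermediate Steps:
K(X) = 80 (K(X) = -9 + 89 = 80)
G = 80
(G - 18764) + v(103, 125) = (80 - 18764) + (-54 + 103) = -18684 + 49 = -18635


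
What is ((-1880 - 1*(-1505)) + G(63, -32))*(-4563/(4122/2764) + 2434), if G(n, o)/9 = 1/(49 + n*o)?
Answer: 105694100592/450443 ≈ 2.3464e+5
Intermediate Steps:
G(n, o) = 9/(49 + n*o)
((-1880 - 1*(-1505)) + G(63, -32))*(-4563/(4122/2764) + 2434) = ((-1880 - 1*(-1505)) + 9/(49 + 63*(-32)))*(-4563/(4122/2764) + 2434) = ((-1880 + 1505) + 9/(49 - 2016))*(-4563/(4122*(1/2764)) + 2434) = (-375 + 9/(-1967))*(-4563/2061/1382 + 2434) = (-375 + 9*(-1/1967))*(-4563*1382/2061 + 2434) = (-375 - 9/1967)*(-700674/229 + 2434) = -737634/1967*(-143288/229) = 105694100592/450443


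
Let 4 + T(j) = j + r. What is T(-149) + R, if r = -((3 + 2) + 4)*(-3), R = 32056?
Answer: 31930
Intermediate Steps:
r = 27 (r = -(5 + 4)*(-3) = -1*9*(-3) = -9*(-3) = 27)
T(j) = 23 + j (T(j) = -4 + (j + 27) = -4 + (27 + j) = 23 + j)
T(-149) + R = (23 - 149) + 32056 = -126 + 32056 = 31930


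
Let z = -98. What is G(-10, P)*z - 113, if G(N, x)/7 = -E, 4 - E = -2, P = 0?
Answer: 4003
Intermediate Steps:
E = 6 (E = 4 - 1*(-2) = 4 + 2 = 6)
G(N, x) = -42 (G(N, x) = 7*(-1*6) = 7*(-6) = -42)
G(-10, P)*z - 113 = -42*(-98) - 113 = 4116 - 113 = 4003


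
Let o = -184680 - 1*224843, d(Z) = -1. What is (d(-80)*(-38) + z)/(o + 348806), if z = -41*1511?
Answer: 61913/60717 ≈ 1.0197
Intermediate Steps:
o = -409523 (o = -184680 - 224843 = -409523)
z = -61951
(d(-80)*(-38) + z)/(o + 348806) = (-1*(-38) - 61951)/(-409523 + 348806) = (38 - 61951)/(-60717) = -61913*(-1/60717) = 61913/60717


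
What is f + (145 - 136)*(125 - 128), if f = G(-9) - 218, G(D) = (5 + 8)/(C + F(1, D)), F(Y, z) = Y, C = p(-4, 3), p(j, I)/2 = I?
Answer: -1702/7 ≈ -243.14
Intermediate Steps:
p(j, I) = 2*I
C = 6 (C = 2*3 = 6)
G(D) = 13/7 (G(D) = (5 + 8)/(6 + 1) = 13/7)
f = -1513/7 (f = 13/7 - 218 = -1513/7 ≈ -216.14)
f + (145 - 136)*(125 - 128) = -1513/7 + (145 - 136)*(125 - 128) = -1513/7 + 9*(-3) = -1513/7 - 27 = -1702/7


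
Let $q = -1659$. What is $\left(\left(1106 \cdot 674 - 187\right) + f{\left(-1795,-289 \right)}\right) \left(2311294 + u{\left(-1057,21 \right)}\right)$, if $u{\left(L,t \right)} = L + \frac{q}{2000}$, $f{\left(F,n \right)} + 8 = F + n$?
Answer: $\frac{686754665459853}{400} \approx 1.7169 \cdot 10^{12}$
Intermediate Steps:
$f{\left(F,n \right)} = -8 + F + n$ ($f{\left(F,n \right)} = -8 + \left(F + n\right) = -8 + F + n$)
$u{\left(L,t \right)} = - \frac{1659}{2000} + L$ ($u{\left(L,t \right)} = L - \frac{1659}{2000} = - \frac{1659}{2000} + L$)
$\left(\left(1106 \cdot 674 - 187\right) + f{\left(-1795,-289 \right)}\right) \left(2311294 + u{\left(-1057,21 \right)}\right) = \left(\left(1106 \cdot 674 - 187\right) - 2092\right) \left(2311294 - \frac{2115659}{2000}\right) = \left(\left(745444 - 187\right) - 2092\right) \left(2311294 - \frac{2115659}{2000}\right) = \left(745257 - 2092\right) \frac{4620472341}{2000} = 743165 \cdot \frac{4620472341}{2000} = \frac{686754665459853}{400}$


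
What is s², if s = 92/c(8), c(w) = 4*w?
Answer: 529/64 ≈ 8.2656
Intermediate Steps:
s = 23/8 (s = 92/((4*8)) = 92/32 = 92*(1/32) = 23/8 ≈ 2.8750)
s² = (23/8)² = 529/64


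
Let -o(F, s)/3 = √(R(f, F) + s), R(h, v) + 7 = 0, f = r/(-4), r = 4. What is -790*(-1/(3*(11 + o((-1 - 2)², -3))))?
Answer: 8690/633 + 790*I*√10/211 ≈ 13.728 + 11.84*I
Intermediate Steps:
f = -1 (f = 4/(-4) = 4*(-¼) = -1)
R(h, v) = -7 (R(h, v) = -7 + 0 = -7)
o(F, s) = -3*√(-7 + s)
-790*(-1/(3*(11 + o((-1 - 2)², -3)))) = -790*(-1/(3*(11 - 3*√(-7 - 3)))) = -790*(-1/(3*(11 - 3*I*√10))) = -790/(-33 + 9*I*√10)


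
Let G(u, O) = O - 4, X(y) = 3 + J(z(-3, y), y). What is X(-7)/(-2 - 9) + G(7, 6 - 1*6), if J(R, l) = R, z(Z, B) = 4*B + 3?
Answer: -2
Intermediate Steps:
z(Z, B) = 3 + 4*B
X(y) = 6 + 4*y (X(y) = 3 + (3 + 4*y) = 6 + 4*y)
G(u, O) = -4 + O
X(-7)/(-2 - 9) + G(7, 6 - 1*6) = (6 + 4*(-7))/(-2 - 9) + (-4 + (6 - 1*6)) = (6 - 28)/(-11) + (-4 + (6 - 6)) = -1/11*(-22) + (-4 + 0) = 2 - 4 = -2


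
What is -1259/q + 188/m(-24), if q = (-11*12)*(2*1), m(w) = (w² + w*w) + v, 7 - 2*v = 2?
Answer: 3006295/609576 ≈ 4.9318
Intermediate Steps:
v = 5/2 (v = 7/2 - ½*2 = 7/2 - 1 = 5/2 ≈ 2.5000)
m(w) = 5/2 + 2*w² (m(w) = (w² + w*w) + 5/2 = (w² + w²) + 5/2 = 2*w² + 5/2 = 5/2 + 2*w²)
q = -264 (q = -132*2 = -264)
-1259/q + 188/m(-24) = -1259/(-264) + 188/(5/2 + 2*(-24)²) = -1259*(-1/264) + 188/(5/2 + 2*576) = 1259/264 + 188/(5/2 + 1152) = 1259/264 + 188/(2309/2) = 1259/264 + 188*(2/2309) = 1259/264 + 376/2309 = 3006295/609576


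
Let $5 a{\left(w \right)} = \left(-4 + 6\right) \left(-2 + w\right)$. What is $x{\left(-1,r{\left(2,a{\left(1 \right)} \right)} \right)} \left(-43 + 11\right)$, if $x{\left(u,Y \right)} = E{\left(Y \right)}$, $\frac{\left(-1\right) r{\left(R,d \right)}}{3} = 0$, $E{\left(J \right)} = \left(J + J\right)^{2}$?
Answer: $0$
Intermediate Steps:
$a{\left(w \right)} = - \frac{4}{5} + \frac{2 w}{5}$ ($a{\left(w \right)} = \frac{\left(-4 + 6\right) \left(-2 + w\right)}{5} = \frac{2 \left(-2 + w\right)}{5} = \frac{-4 + 2 w}{5} = - \frac{4}{5} + \frac{2 w}{5}$)
$E{\left(J \right)} = 4 J^{2}$ ($E{\left(J \right)} = \left(2 J\right)^{2} = 4 J^{2}$)
$r{\left(R,d \right)} = 0$ ($r{\left(R,d \right)} = \left(-3\right) 0 = 0$)
$x{\left(u,Y \right)} = 4 Y^{2}$
$x{\left(-1,r{\left(2,a{\left(1 \right)} \right)} \right)} \left(-43 + 11\right) = 4 \cdot 0^{2} \left(-43 + 11\right) = 4 \cdot 0 \left(-32\right) = 0 \left(-32\right) = 0$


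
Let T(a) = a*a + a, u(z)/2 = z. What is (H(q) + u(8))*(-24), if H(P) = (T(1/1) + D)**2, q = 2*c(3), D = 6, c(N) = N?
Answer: -1920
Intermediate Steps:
u(z) = 2*z
T(a) = a + a**2 (T(a) = a**2 + a = a + a**2)
q = 6 (q = 2*3 = 6)
H(P) = 64 (H(P) = ((1 + 1/1)/1 + 6)**2 = (1*(1 + 1) + 6)**2 = (1*2 + 6)**2 = (2 + 6)**2 = 8**2 = 64)
(H(q) + u(8))*(-24) = (64 + 2*8)*(-24) = (64 + 16)*(-24) = 80*(-24) = -1920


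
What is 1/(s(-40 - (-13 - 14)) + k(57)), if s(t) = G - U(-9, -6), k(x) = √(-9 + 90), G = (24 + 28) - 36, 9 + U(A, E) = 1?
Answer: 1/33 ≈ 0.030303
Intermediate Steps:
U(A, E) = -8 (U(A, E) = -9 + 1 = -8)
G = 16 (G = 52 - 36 = 16)
k(x) = 9 (k(x) = √81 = 9)
s(t) = 24 (s(t) = 16 - 1*(-8) = 16 + 8 = 24)
1/(s(-40 - (-13 - 14)) + k(57)) = 1/(24 + 9) = 1/33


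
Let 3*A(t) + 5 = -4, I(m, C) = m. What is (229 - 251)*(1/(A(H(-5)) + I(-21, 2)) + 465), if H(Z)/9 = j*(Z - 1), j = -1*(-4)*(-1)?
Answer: -122749/12 ≈ -10229.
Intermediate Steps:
j = -4 (j = 4*(-1) = -4)
H(Z) = 36 - 36*Z (H(Z) = 9*(-4*(Z - 1)) = 9*(-4*(-1 + Z)) = 9*(4 - 4*Z) = 36 - 36*Z)
A(t) = -3 (A(t) = -5/3 + (1/3)*(-4) = -5/3 - 4/3 = -3)
(229 - 251)*(1/(A(H(-5)) + I(-21, 2)) + 465) = (229 - 251)*(1/(-3 - 21) + 465) = -22*(1/(-24) + 465) = -22*(-1/24 + 465) = -22*11159/24 = -122749/12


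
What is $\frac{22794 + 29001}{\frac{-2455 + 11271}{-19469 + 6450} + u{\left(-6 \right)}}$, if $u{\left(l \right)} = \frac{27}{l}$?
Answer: $- \frac{1348638210}{134803} \approx -10005.0$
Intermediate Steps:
$\frac{22794 + 29001}{\frac{-2455 + 11271}{-19469 + 6450} + u{\left(-6 \right)}} = \frac{22794 + 29001}{\frac{-2455 + 11271}{-19469 + 6450} + \frac{27}{-6}} = \frac{51795}{\frac{8816}{-13019} + 27 \left(- \frac{1}{6}\right)} = \frac{51795}{8816 \left(- \frac{1}{13019}\right) - \frac{9}{2}} = \frac{51795}{- \frac{8816}{13019} - \frac{9}{2}} = \frac{51795}{- \frac{134803}{26038}} = 51795 \left(- \frac{26038}{134803}\right) = - \frac{1348638210}{134803}$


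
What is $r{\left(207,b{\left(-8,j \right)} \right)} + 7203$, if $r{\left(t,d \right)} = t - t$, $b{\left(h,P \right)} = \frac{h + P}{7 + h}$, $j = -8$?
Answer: $7203$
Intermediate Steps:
$b{\left(h,P \right)} = \frac{P + h}{7 + h}$
$r{\left(t,d \right)} = 0$
$r{\left(207,b{\left(-8,j \right)} \right)} + 7203 = 0 + 7203 = 7203$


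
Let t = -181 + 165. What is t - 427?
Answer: -443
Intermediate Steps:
t = -16
t - 427 = -16 - 427 = -443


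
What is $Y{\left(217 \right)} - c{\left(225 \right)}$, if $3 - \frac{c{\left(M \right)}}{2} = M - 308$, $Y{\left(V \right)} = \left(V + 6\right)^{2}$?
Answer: $49557$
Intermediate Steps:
$Y{\left(V \right)} = \left(6 + V\right)^{2}$
$c{\left(M \right)} = 622 - 2 M$ ($c{\left(M \right)} = 6 - 2 \left(M - 308\right) = 6 - 2 \left(-308 + M\right) = 6 - \left(-616 + 2 M\right) = 622 - 2 M$)
$Y{\left(217 \right)} - c{\left(225 \right)} = \left(6 + 217\right)^{2} - \left(622 - 450\right) = 223^{2} - \left(622 - 450\right) = 49729 - 172 = 49557$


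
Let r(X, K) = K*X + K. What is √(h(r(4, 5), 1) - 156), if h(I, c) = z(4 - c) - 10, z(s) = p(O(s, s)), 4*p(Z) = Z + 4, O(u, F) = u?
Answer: 3*I*√73/2 ≈ 12.816*I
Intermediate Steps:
p(Z) = 1 + Z/4 (p(Z) = (Z + 4)/4 = (4 + Z)/4 = 1 + Z/4)
z(s) = 1 + s/4
r(X, K) = K + K*X
h(I, c) = -8 - c/4 (h(I, c) = (1 + (4 - c)/4) - 10 = (1 + (1 - c/4)) - 10 = (2 - c/4) - 10 = -8 - c/4)
√(h(r(4, 5), 1) - 156) = √((-8 - ¼*1) - 156) = √((-8 - ¼) - 156) = √(-33/4 - 156) = √(-657/4) = 3*I*√73/2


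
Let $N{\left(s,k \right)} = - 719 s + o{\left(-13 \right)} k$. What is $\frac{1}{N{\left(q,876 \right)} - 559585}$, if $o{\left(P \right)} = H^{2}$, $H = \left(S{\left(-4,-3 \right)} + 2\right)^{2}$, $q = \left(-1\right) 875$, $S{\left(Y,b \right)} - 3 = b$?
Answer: $\frac{1}{83556} \approx 1.1968 \cdot 10^{-5}$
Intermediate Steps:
$S{\left(Y,b \right)} = 3 + b$
$q = -875$
$H = 4$ ($H = \left(\left(3 - 3\right) + 2\right)^{2} = \left(0 + 2\right)^{2} = 2^{2} = 4$)
$o{\left(P \right)} = 16$ ($o{\left(P \right)} = 4^{2} = 16$)
$N{\left(s,k \right)} = - 719 s + 16 k$
$\frac{1}{N{\left(q,876 \right)} - 559585} = \frac{1}{\left(\left(-719\right) \left(-875\right) + 16 \cdot 876\right) - 559585} = \frac{1}{\left(629125 + 14016\right) - 559585} = \frac{1}{643141 - 559585} = \frac{1}{83556}$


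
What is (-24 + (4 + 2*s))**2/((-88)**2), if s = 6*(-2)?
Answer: 1/4 ≈ 0.25000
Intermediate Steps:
s = -12
(-24 + (4 + 2*s))**2/((-88)**2) = (-24 + (4 + 2*(-12)))**2/((-88)**2) = (-24 + (4 - 24))**2/7744 = (-24 - 20)**2*(1/7744) = (-44)**2*(1/7744) = 1936*(1/7744) = 1/4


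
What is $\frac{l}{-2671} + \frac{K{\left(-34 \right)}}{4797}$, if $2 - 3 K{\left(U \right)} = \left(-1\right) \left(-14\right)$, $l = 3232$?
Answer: $- \frac{15514588}{12812787} \approx -1.2109$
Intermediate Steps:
$K{\left(U \right)} = -4$ ($K{\left(U \right)} = \frac{2}{3} - \frac{\left(-1\right) \left(-14\right)}{3} = \frac{2}{3} - \frac{14}{3} = -4$)
$\frac{l}{-2671} + \frac{K{\left(-34 \right)}}{4797} = \frac{3232}{-2671} - \frac{4}{4797} = 3232 \left(- \frac{1}{2671}\right) - \frac{4}{4797} = - \frac{3232}{2671} - \frac{4}{4797} = - \frac{15514588}{12812787}$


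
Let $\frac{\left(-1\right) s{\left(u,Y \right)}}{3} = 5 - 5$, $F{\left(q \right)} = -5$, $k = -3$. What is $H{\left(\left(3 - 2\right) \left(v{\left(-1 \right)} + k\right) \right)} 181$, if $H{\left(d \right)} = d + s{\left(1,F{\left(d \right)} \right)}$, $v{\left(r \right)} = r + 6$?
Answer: $362$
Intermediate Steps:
$v{\left(r \right)} = 6 + r$
$s{\left(u,Y \right)} = 0$ ($s{\left(u,Y \right)} = - 3 \left(5 - 5\right) = \left(-3\right) 0 = 0$)
$H{\left(d \right)} = d$ ($H{\left(d \right)} = d + 0 = d$)
$H{\left(\left(3 - 2\right) \left(v{\left(-1 \right)} + k\right) \right)} 181 = \left(3 - 2\right) \left(\left(6 - 1\right) - 3\right) 181 = 1 \left(5 - 3\right) 181 = 1 \cdot 2 \cdot 181 = 2 \cdot 181 = 362$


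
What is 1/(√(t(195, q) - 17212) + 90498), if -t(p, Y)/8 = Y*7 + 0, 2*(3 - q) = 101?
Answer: 45249/4094951278 - I*√3638/4094951278 ≈ 1.105e-5 - 1.4729e-8*I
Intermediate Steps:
q = -95/2 (q = 3 - ½*101 = 3 - 101/2 = -95/2 ≈ -47.500)
t(p, Y) = -56*Y (t(p, Y) = -8*(Y*7 + 0) = -8*(7*Y + 0) = -56*Y)
1/(√(t(195, q) - 17212) + 90498) = 1/(√(-56*(-95/2) - 17212) + 90498) = 1/(√(2660 - 17212) + 90498) = 1/(√(-14552) + 90498) = 1/(2*I*√3638 + 90498) = 1/(90498 + 2*I*√3638)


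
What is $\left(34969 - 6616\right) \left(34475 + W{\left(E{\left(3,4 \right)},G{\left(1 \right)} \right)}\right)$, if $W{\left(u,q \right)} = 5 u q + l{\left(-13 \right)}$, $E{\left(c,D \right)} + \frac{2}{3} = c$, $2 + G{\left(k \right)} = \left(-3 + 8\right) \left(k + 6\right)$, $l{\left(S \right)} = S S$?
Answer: $993177237$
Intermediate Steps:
$l{\left(S \right)} = S^{2}$
$G{\left(k \right)} = 28 + 5 k$ ($G{\left(k \right)} = -2 + \left(-3 + 8\right) \left(k + 6\right) = -2 + 5 \left(6 + k\right) = -2 + \left(30 + 5 k\right) = 28 + 5 k$)
$E{\left(c,D \right)} = - \frac{2}{3} + c$
$W{\left(u,q \right)} = 169 + 5 q u$ ($W{\left(u,q \right)} = 5 u q + \left(-13\right)^{2} = 5 q u + 169 = 169 + 5 q u$)
$\left(34969 - 6616\right) \left(34475 + W{\left(E{\left(3,4 \right)},G{\left(1 \right)} \right)}\right) = \left(34969 - 6616\right) \left(34475 + \left(169 + 5 \left(28 + 5 \cdot 1\right) \left(- \frac{2}{3} + 3\right)\right)\right) = 28353 \left(34475 + \left(169 + 5 \left(28 + 5\right) \frac{7}{3}\right)\right) = 28353 \left(34475 + \left(169 + 5 \cdot 33 \cdot \frac{7}{3}\right)\right) = 28353 \left(34475 + \left(169 + 385\right)\right) = 28353 \left(34475 + 554\right) = 28353 \cdot 35029 = 993177237$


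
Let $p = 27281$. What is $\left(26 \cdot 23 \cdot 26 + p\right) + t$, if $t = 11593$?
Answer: $54422$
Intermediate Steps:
$\left(26 \cdot 23 \cdot 26 + p\right) + t = \left(26 \cdot 23 \cdot 26 + 27281\right) + 11593 = \left(598 \cdot 26 + 27281\right) + 11593 = \left(15548 + 27281\right) + 11593 = 42829 + 11593 = 54422$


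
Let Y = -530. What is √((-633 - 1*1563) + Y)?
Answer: I*√2726 ≈ 52.211*I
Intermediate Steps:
√((-633 - 1*1563) + Y) = √((-633 - 1*1563) - 530) = √((-633 - 1563) - 530) = √(-2196 - 530) = √(-2726) = I*√2726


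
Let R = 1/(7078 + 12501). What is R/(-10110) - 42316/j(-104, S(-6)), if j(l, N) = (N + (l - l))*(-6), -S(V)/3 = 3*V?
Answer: 698015432143/5344479630 ≈ 130.60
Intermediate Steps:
R = 1/19579 ≈ 5.1075e-5
S(V) = -9*V
j(l, N) = -6*N (j(l, N) = (N + 0)*(-6) = N*(-6) = -6*N)
R/(-10110) - 42316/j(-104, S(-6)) = (1/19579)/(-10110) - 42316/((-(-54)*(-6))) = (1/19579)*(-1/10110) - 42316/((-6*54)) = -1/197943690 - 42316/(-324) = -1/197943690 - 42316*(-1/324) = -1/197943690 + 10579/81 = 698015432143/5344479630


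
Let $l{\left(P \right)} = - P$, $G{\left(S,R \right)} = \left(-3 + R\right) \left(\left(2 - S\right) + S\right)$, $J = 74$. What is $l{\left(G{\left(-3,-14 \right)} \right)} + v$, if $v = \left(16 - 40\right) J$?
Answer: $-1742$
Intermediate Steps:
$G{\left(S,R \right)} = -6 + 2 R$ ($G{\left(S,R \right)} = \left(-3 + R\right) 2 = -6 + 2 R$)
$v = -1776$ ($v = \left(16 - 40\right) 74 = \left(-24\right) 74 = -1776$)
$l{\left(G{\left(-3,-14 \right)} \right)} + v = - (-6 + 2 \left(-14\right)) - 1776 = - (-6 - 28) - 1776 = \left(-1\right) \left(-34\right) - 1776 = 34 - 1776 = -1742$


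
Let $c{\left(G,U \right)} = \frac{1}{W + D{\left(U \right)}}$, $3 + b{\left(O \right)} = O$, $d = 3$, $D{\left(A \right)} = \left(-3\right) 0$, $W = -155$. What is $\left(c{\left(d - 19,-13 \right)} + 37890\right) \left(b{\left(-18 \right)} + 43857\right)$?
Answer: $\frac{257446592364}{155} \approx 1.6609 \cdot 10^{9}$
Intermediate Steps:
$D{\left(A \right)} = 0$
$b{\left(O \right)} = -3 + O$
$c{\left(G,U \right)} = - \frac{1}{155}$ ($c{\left(G,U \right)} = \frac{1}{-155 + 0} = \frac{1}{-155} = - \frac{1}{155}$)
$\left(c{\left(d - 19,-13 \right)} + 37890\right) \left(b{\left(-18 \right)} + 43857\right) = \left(- \frac{1}{155} + 37890\right) \left(\left(-3 - 18\right) + 43857\right) = \frac{5872949 \left(-21 + 43857\right)}{155} = \frac{5872949}{155} \cdot 43836 = \frac{257446592364}{155}$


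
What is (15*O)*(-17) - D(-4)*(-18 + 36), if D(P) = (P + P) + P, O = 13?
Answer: -3099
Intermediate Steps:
D(P) = 3*P (D(P) = 2*P + P = 3*P)
(15*O)*(-17) - D(-4)*(-18 + 36) = (15*13)*(-17) - 3*(-4)*(-18 + 36) = 195*(-17) - (-12)*18 = -3315 - 1*(-216) = -3315 + 216 = -3099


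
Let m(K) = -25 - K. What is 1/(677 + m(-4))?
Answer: 1/656 ≈ 0.0015244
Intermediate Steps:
1/(677 + m(-4)) = 1/(677 + (-25 - 1*(-4))) = 1/(677 + (-25 + 4)) = 1/(677 - 21) = 1/656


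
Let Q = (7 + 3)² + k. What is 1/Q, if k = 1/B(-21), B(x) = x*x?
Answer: 441/44101 ≈ 0.0099998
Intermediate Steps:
B(x) = x²
k = 1/441 (k = 1/((-21)²) = 1/441 ≈ 0.0022676)
Q = 44101/441 (Q = (7 + 3)² + 1/441 = 10² + 1/441 = 100 + 1/441 = 44101/441 ≈ 100.00)
1/Q = 1/(44101/441) = 441/44101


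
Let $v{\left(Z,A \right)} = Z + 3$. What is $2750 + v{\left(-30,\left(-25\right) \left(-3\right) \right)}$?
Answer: $2723$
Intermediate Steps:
$v{\left(Z,A \right)} = 3 + Z$
$2750 + v{\left(-30,\left(-25\right) \left(-3\right) \right)} = 2750 + \left(3 - 30\right) = 2750 - 27 = 2723$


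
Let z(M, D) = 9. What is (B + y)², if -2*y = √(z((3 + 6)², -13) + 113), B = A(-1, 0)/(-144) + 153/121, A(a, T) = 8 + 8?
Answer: 75496253/2371842 - 1256*√122/1089 ≈ 19.091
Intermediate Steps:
A(a, T) = 16
B = 1256/1089 (B = 16/(-144) + 153/121 = 16*(-1/144) + 153*(1/121) = -⅑ + 153/121 = 1256/1089 ≈ 1.1534)
y = -√122/2 (y = -√(9 + 113)/2 = -√122/2 ≈ -5.5227)
(B + y)² = (1256/1089 - √122/2)²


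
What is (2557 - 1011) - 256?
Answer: 1290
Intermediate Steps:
(2557 - 1011) - 256 = 1546 - 256 = 1290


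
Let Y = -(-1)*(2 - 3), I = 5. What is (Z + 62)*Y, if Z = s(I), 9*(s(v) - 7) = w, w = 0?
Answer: -69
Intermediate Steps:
s(v) = 7 (s(v) = 7 + (⅑)*0 = 7 + 0 = 7)
Z = 7
Y = -1 (Y = -(-1)*(-1) = -1*1 = -1)
(Z + 62)*Y = (7 + 62)*(-1) = 69*(-1) = -69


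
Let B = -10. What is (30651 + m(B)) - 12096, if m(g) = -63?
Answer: 18492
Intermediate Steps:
(30651 + m(B)) - 12096 = (30651 - 63) - 12096 = 30588 - 12096 = 18492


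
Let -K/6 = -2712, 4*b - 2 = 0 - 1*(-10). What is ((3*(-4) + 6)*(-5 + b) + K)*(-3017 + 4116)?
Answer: 17896116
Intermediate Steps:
b = 3 (b = ½ + (0 - 1*(-10))/4 = ½ + (0 + 10)/4 = ½ + (¼)*10 = ½ + 5/2 = 3)
K = 16272 (K = -6*(-2712) = 16272)
((3*(-4) + 6)*(-5 + b) + K)*(-3017 + 4116) = ((3*(-4) + 6)*(-5 + 3) + 16272)*(-3017 + 4116) = ((-12 + 6)*(-2) + 16272)*1099 = (-6*(-2) + 16272)*1099 = (12 + 16272)*1099 = 16284*1099 = 17896116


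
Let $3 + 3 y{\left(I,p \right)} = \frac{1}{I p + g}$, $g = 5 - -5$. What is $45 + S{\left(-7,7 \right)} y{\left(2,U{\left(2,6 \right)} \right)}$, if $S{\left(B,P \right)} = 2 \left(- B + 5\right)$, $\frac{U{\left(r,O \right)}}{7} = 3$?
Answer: $\frac{275}{13} \approx 21.154$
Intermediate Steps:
$U{\left(r,O \right)} = 21$ ($U{\left(r,O \right)} = 7 \cdot 3 = 21$)
$S{\left(B,P \right)} = 10 - 2 B$ ($S{\left(B,P \right)} = 2 \left(5 - B\right) = 10 - 2 B$)
$g = 10$ ($g = 5 + 5 = 10$)
$y{\left(I,p \right)} = -1 + \frac{1}{3 \left(10 + I p\right)}$ ($y{\left(I,p \right)} = -1 + \frac{1}{3 \left(I p + 10\right)} = -1 + \frac{1}{3 \left(10 + I p\right)}$)
$45 + S{\left(-7,7 \right)} y{\left(2,U{\left(2,6 \right)} \right)} = 45 + \left(10 - -14\right) \frac{- \frac{29}{3} - 2 \cdot 21}{10 + 2 \cdot 21} = 45 + \left(10 + 14\right) \frac{- \frac{29}{3} - 42}{10 + 42} = 45 + 24 \cdot \frac{1}{52} \left(- \frac{155}{3}\right) = 45 + 24 \left(- \frac{155}{156}\right) = 45 - \frac{310}{13} = \frac{275}{13}$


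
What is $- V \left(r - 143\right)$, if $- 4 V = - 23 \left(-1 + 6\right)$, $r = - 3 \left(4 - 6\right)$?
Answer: $\frac{15755}{4} \approx 3938.8$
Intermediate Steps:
$r = 6$ ($r = \left(-3\right) \left(-2\right) = 6$)
$V = \frac{115}{4}$ ($V = - \frac{\left(-23\right) \left(-1 + 6\right)}{4} = - \frac{\left(-23\right) 5}{4} = \left(- \frac{1}{4}\right) \left(-115\right) = \frac{115}{4} \approx 28.75$)
$- V \left(r - 143\right) = - \frac{115 \left(6 - 143\right)}{4} = - \frac{115 \left(-137\right)}{4} = \left(-1\right) \left(- \frac{15755}{4}\right) = \frac{15755}{4}$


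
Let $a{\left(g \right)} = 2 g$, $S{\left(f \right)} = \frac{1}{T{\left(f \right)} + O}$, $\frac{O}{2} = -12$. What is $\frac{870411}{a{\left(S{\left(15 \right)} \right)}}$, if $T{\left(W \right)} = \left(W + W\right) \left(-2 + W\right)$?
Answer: $159285213$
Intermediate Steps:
$O = -24$ ($O = 2 \left(-12\right) = -24$)
$T{\left(W \right)} = 2 W \left(-2 + W\right)$
$S{\left(f \right)} = \frac{1}{-24 + 2 f \left(-2 + f\right)}$ ($S{\left(f \right)} = \frac{1}{2 f \left(-2 + f\right) - 24} = \frac{1}{-24 + 2 f \left(-2 + f\right)}$)
$\frac{870411}{a{\left(S{\left(15 \right)} \right)}} = \frac{870411}{2 \frac{1}{2 \left(-12 + 15 \left(-2 + 15\right)\right)}} = \frac{870411}{2 \frac{1}{2 \left(-12 + 15 \cdot 13\right)}} = \frac{870411}{2 \frac{1}{2 \left(-12 + 195\right)}} = \frac{870411}{2 \frac{1}{2 \cdot 183}} = \frac{870411}{2 \cdot \frac{1}{2} \cdot \frac{1}{183}} = \frac{870411}{2 \cdot \frac{1}{366}} = 870411 \frac{1}{\frac{1}{183}} = 870411 \cdot 183 = 159285213$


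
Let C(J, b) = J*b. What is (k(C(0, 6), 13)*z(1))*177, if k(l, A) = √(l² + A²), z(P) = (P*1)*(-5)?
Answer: -11505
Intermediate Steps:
z(P) = -5*P (z(P) = P*(-5) = -5*P)
k(l, A) = √(A² + l²)
(k(C(0, 6), 13)*z(1))*177 = (√(13² + (0*6)²)*(-5*1))*177 = (√(169 + 0²)*(-5))*177 = (√(169 + 0)*(-5))*177 = (√169*(-5))*177 = (13*(-5))*177 = -65*177 = -11505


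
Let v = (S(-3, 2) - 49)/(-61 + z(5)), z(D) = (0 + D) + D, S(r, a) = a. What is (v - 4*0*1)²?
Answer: 2209/2601 ≈ 0.84929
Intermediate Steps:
z(D) = 2*D (z(D) = D + D = 2*D)
v = 47/51 (v = (2 - 49)/(-61 + 2*5) = -47/(-61 + 10) = -47/(-51) = -47*(-1/51) = 47/51 ≈ 0.92157)
(v - 4*0*1)² = (47/51 - 4*0*1)² = (47/51 + 0*1)² = (47/51 + 0)² = (47/51)² = 2209/2601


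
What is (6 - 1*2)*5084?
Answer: 20336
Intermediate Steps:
(6 - 1*2)*5084 = (6 - 2)*5084 = 4*5084 = 20336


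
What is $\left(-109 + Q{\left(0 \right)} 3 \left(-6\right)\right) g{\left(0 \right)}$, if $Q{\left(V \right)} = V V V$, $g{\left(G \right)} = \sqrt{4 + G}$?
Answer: $-218$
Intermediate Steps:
$Q{\left(V \right)} = V^{3}$ ($Q{\left(V \right)} = V^{2} V = V^{3}$)
$\left(-109 + Q{\left(0 \right)} 3 \left(-6\right)\right) g{\left(0 \right)} = \left(-109 + 0^{3} \cdot 3 \left(-6\right)\right) \sqrt{4 + 0} = \left(-109 + 0 \cdot 3 \left(-6\right)\right) \sqrt{4} = \left(-109 + 0 \left(-6\right)\right) 2 = \left(-109 + 0\right) 2 = \left(-109\right) 2 = -218$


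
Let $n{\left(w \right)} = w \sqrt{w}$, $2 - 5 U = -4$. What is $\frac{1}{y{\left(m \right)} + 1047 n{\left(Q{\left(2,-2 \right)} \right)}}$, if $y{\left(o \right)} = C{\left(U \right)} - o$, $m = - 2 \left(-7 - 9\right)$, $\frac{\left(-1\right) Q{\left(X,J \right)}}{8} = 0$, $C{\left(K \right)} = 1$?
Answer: $- \frac{1}{31} \approx -0.032258$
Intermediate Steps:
$U = \frac{6}{5}$ ($U = \frac{2}{5} - - \frac{4}{5} = \frac{2}{5} + \frac{4}{5} = \frac{6}{5} \approx 1.2$)
$Q{\left(X,J \right)} = 0$ ($Q{\left(X,J \right)} = \left(-8\right) 0 = 0$)
$n{\left(w \right)} = w^{\frac{3}{2}}$
$m = 32$ ($m = \left(-2\right) \left(-16\right) = 32$)
$y{\left(o \right)} = 1 - o$
$\frac{1}{y{\left(m \right)} + 1047 n{\left(Q{\left(2,-2 \right)} \right)}} = \frac{1}{\left(1 - 32\right) + 1047 \cdot 0^{\frac{3}{2}}} = \frac{1}{\left(1 - 32\right) + 1047 \cdot 0} = \frac{1}{-31 + 0} = \frac{1}{-31} = - \frac{1}{31}$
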